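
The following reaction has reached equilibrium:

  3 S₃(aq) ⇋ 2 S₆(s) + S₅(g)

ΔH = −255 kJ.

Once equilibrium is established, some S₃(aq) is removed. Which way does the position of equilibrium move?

left

Removing S₃ (aq), a reactant, drives the reaction to the left.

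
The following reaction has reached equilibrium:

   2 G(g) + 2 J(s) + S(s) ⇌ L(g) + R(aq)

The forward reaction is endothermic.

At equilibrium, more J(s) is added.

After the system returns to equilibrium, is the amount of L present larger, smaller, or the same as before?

unchanged

J is a pure solid; its activity is 1 regardless of amount, so Q is unaffected — no shift from this change.
No net shift occurs, so the amount of L is unchanged.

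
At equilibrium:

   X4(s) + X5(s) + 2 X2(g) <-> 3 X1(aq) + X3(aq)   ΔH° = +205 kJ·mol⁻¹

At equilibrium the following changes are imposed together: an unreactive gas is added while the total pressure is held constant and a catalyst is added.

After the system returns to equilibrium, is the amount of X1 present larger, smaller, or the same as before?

decreases

Adding inert gas at constant total pressure expands the volume and lowers every reacting partial pressure. With Δn_gas = 0 − 2 = -2, Q moves away from K toward the side with fewer gas moles, so the system shifts toward the side with more gas moles — to the left.
A catalyst speeds both forward and reverse rates equally; it changes neither Q nor K — no shift from this change.
The net shift is to the left. X1 is a product, so its amount decreases.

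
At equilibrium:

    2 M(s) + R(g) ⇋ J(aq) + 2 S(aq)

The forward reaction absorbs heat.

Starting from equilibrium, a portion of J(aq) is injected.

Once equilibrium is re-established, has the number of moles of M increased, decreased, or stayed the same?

Adding J (aq), a product, drives the reaction to the left.
The net shift is to the left. M is a reactant, so its amount increases.

increases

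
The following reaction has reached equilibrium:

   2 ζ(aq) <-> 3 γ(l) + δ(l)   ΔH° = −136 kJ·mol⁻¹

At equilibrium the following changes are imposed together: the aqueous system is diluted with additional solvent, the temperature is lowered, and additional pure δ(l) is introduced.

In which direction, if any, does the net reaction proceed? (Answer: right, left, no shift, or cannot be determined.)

cannot be determined

Dilution lowers every aqueous concentration by the same factor. Δn_aq = 0 − 2 = -2, so the system shifts toward the side with more dissolved moles — to the left.
The forward reaction is exothermic. Lowering T favours the exothermic direction — shift to the right.
δ is a pure liquid; its activity is 1 regardless of amount, so Q is unaffected — no shift from this change.
The individual effects push in opposite directions; without quantitative information the net direction cannot be determined.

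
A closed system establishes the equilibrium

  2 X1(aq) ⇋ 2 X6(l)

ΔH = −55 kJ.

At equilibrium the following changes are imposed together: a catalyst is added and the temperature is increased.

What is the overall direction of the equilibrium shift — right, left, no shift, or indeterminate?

left

A catalyst speeds both forward and reverse rates equally; it changes neither Q nor K — no shift from this change.
The forward reaction is exothermic. Raising T favours the endothermic direction — shift to the left.
Only the nonzero effect(s) matter; the net shift is to the left.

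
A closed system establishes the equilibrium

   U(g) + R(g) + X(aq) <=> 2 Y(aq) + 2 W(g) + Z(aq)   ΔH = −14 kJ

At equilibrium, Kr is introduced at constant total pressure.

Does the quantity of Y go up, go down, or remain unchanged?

unchanged

Adding inert gas at constant total pressure expands the volume, scaling every reacting partial pressure by the same factor. Δn_gas = 2 − 2 = 0, so Q is unchanged — no shift.
No net shift occurs, so the amount of Y is unchanged.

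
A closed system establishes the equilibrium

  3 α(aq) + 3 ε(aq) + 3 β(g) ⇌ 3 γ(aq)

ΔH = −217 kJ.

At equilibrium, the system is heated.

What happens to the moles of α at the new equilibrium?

increases

The forward reaction is exothermic. Raising T favours the endothermic direction — shift to the left.
The net shift is to the left. α is a reactant, so its amount increases.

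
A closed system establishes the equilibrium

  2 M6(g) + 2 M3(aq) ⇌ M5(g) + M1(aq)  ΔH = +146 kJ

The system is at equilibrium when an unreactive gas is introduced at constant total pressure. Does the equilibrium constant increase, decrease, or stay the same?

The equilibrium constant depends only on temperature. This perturbation may move the position of equilibrium, but since T is unchanged, K itself is unchanged.

unchanged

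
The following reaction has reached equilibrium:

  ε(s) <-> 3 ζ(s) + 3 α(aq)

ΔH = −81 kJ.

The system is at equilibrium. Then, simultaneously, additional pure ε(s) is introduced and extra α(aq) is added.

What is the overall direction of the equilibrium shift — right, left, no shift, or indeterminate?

ε is a pure solid; its activity is 1 regardless of amount, so Q is unaffected — no shift from this change.
Adding α (aq), a product, drives the reaction to the left.
Only the nonzero effect(s) matter; the net shift is to the left.

left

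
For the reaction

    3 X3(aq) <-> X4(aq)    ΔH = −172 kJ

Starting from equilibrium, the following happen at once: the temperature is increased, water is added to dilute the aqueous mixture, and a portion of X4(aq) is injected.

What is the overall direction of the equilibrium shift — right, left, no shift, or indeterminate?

The forward reaction is exothermic. Raising T favours the endothermic direction — shift to the left.
Dilution lowers every aqueous concentration by the same factor. Δn_aq = 1 − 3 = -2, so the system shifts toward the side with more dissolved moles — to the left.
Adding X4 (aq), a product, drives the reaction to the left.
All effects act in the same direction — net shift to the left.

left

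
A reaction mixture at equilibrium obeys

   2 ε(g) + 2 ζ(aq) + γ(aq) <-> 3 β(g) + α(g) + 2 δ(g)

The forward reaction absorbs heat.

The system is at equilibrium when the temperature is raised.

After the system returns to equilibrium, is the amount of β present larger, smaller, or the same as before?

The forward reaction is endothermic. Raising T favours the endothermic direction — shift to the right.
The net shift is to the right. β is a product, so its amount increases.

increases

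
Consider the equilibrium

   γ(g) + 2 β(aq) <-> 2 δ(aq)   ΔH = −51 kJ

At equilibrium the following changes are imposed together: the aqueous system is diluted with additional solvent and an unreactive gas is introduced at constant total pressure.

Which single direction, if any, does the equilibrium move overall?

left

Dilution scales every aqueous concentration by the same factor. Δn_aq = 2 − 2 = 0, so Q is unchanged — no shift.
Adding inert gas at constant total pressure expands the volume and lowers every reacting partial pressure. With Δn_gas = 0 − 1 = -1, Q moves away from K toward the side with fewer gas moles, so the system shifts toward the side with more gas moles — to the left.
Only the nonzero effect(s) matter; the net shift is to the left.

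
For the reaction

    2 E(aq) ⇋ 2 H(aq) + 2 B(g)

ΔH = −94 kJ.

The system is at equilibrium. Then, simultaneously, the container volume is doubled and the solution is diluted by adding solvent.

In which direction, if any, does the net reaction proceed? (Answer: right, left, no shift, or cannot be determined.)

Gas moles: reactants 0, products 2 (Δn_gas = +2). Expansion shifts the system toward the side with more moles of gas — to the right.
Dilution scales every aqueous concentration by the same factor. Δn_aq = 2 − 2 = 0, so Q is unchanged — no shift.
Only the nonzero effect(s) matter; the net shift is to the right.

right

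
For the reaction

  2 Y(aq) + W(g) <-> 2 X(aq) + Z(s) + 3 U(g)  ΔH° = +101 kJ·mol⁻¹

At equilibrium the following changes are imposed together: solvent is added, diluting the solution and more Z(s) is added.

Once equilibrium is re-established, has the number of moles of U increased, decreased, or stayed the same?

unchanged

Dilution scales every aqueous concentration by the same factor. Δn_aq = 2 − 2 = 0, so Q is unchanged — no shift.
Z is a pure solid; its activity is 1 regardless of amount, so Q is unaffected — no shift from this change.
No net shift occurs, so the amount of U is unchanged.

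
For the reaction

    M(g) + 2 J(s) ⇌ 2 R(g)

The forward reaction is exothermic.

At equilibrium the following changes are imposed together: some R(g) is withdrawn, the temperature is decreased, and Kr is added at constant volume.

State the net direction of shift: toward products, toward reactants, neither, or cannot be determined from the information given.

right

Removing R (g), a product, drives the reaction to the right.
The forward reaction is exothermic. Lowering T favours the exothermic direction — shift to the right.
At constant volume, adding an inert gas leaves every reacting species' partial pressure unchanged, so Q is unchanged — no shift from this change.
Only the nonzero effect(s) matter; the net shift is to the right.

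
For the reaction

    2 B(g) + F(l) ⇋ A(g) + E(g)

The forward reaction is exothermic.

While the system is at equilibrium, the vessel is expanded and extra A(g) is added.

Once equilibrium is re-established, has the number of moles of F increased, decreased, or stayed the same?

increases

Gas moles: reactants 2, products 2. Δn_gas = 0, so a volume change leaves Q equal to K — no shift from this change.
Adding A (g), a product, drives the reaction to the left.
The net shift is to the left. F is a reactant, so its amount increases.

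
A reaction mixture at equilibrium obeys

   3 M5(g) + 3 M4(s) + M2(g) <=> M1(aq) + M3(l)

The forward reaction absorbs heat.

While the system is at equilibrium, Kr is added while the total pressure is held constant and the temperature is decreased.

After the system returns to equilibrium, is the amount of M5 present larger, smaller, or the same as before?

increases

Adding inert gas at constant total pressure expands the volume and lowers every reacting partial pressure. With Δn_gas = 0 − 4 = -4, Q moves away from K toward the side with fewer gas moles, so the system shifts toward the side with more gas moles — to the left.
The forward reaction is endothermic. Lowering T favours the exothermic direction — shift to the left.
The net shift is to the left. M5 is a reactant, so its amount increases.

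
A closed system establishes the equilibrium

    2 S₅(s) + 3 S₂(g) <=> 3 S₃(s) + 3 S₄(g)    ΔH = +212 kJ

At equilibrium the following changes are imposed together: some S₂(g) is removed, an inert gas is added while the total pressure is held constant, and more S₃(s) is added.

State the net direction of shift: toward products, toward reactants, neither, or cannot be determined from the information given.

left

Removing S₂ (g), a reactant, drives the reaction to the left.
Adding inert gas at constant total pressure expands the volume, scaling every reacting partial pressure by the same factor. Δn_gas = 3 − 3 = 0, so Q is unchanged — no shift.
S₃ is a pure solid; its activity is 1 regardless of amount, so Q is unaffected — no shift from this change.
Only the nonzero effect(s) matter; the net shift is to the left.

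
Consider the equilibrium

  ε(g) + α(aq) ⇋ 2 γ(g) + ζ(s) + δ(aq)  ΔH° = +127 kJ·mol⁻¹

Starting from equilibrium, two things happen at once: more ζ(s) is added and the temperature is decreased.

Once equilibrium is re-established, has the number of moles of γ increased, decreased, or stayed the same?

decreases

ζ is a pure solid; its activity is 1 regardless of amount, so Q is unaffected — no shift from this change.
The forward reaction is endothermic. Lowering T favours the exothermic direction — shift to the left.
The net shift is to the left. γ is a product, so its amount decreases.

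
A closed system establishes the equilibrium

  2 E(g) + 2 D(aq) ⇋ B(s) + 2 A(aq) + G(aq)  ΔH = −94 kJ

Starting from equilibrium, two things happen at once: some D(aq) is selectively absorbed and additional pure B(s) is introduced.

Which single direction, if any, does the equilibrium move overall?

Removing D (aq), a reactant, drives the reaction to the left.
B is a pure solid; its activity is 1 regardless of amount, so Q is unaffected — no shift from this change.
Only the nonzero effect(s) matter; the net shift is to the left.

left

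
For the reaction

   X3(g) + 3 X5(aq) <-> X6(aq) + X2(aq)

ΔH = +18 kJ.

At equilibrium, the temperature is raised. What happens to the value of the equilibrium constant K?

increases

K depends on temperature via the van 't Hoff relation. The forward reaction is endothermic, so raising T increases K.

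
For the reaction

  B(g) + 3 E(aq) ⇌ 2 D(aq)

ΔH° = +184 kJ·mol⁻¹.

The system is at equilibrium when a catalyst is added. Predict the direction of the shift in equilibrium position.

no shift

A catalyst speeds both forward and reverse rates equally; it changes neither Q nor K — no shift from this change.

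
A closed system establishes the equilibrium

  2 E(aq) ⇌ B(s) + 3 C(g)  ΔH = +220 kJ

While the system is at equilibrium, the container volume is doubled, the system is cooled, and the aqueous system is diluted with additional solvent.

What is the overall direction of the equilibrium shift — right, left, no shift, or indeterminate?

cannot be determined

Gas moles: reactants 0, products 3 (Δn_gas = +3). Expansion shifts the system toward the side with more moles of gas — to the right.
The forward reaction is endothermic. Lowering T favours the exothermic direction — shift to the left.
Dilution lowers every aqueous concentration by the same factor. Δn_aq = 0 − 2 = -2, so the system shifts toward the side with more dissolved moles — to the left.
The individual effects push in opposite directions; without quantitative information the net direction cannot be determined.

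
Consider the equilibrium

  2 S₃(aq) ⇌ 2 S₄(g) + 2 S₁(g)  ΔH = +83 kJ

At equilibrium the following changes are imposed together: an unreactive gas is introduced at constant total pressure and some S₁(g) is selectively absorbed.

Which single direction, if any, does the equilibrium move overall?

Adding inert gas at constant total pressure expands the volume and lowers every reacting partial pressure. With Δn_gas = 4 − 0 = +4, Q moves away from K toward the side with fewer gas moles, so the system shifts toward the side with more gas moles — to the right.
Removing S₁ (g), a product, drives the reaction to the right.
All effects act in the same direction — net shift to the right.

right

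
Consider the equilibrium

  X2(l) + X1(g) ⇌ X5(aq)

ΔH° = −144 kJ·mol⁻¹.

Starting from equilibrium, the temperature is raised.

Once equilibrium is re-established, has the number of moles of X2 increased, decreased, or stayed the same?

The forward reaction is exothermic. Raising T favours the endothermic direction — shift to the left.
The net shift is to the left. X2 is a reactant, so its amount increases.

increases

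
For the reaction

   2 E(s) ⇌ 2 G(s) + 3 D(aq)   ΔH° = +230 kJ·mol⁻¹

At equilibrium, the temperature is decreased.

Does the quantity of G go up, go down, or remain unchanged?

The forward reaction is endothermic. Lowering T favours the exothermic direction — shift to the left.
The net shift is to the left. G is a product, so its amount decreases.

decreases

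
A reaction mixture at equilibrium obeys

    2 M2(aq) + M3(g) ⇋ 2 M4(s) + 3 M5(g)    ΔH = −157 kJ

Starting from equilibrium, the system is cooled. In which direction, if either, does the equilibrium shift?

The forward reaction is exothermic. Lowering T favours the exothermic direction — shift to the right.

right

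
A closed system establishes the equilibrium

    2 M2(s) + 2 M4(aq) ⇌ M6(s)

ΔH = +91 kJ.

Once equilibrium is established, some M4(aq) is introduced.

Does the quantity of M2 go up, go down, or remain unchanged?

decreases

Adding M4 (aq), a reactant, drives the reaction to the right.
The net shift is to the right. M2 is a reactant, so its amount decreases.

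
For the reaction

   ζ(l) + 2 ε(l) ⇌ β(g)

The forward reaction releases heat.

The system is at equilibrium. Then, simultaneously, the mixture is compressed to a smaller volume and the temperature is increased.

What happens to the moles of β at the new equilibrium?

Gas moles: reactants 0, products 1 (Δn_gas = +1). Compression shifts the system toward the side with fewer moles of gas — to the left.
The forward reaction is exothermic. Raising T favours the endothermic direction — shift to the left.
The net shift is to the left. β is a product, so its amount decreases.

decreases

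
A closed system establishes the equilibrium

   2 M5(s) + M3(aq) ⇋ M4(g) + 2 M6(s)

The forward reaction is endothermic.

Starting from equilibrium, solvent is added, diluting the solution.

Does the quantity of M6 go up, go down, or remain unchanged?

decreases

Dilution lowers every aqueous concentration by the same factor. Δn_aq = 0 − 1 = -1, so the system shifts toward the side with more dissolved moles — to the left.
The net shift is to the left. M6 is a product, so its amount decreases.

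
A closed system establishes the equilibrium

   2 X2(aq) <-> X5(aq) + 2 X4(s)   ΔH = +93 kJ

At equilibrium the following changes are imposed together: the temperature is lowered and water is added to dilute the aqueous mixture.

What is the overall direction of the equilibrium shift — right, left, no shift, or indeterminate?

left

The forward reaction is endothermic. Lowering T favours the exothermic direction — shift to the left.
Dilution lowers every aqueous concentration by the same factor. Δn_aq = 1 − 2 = -1, so the system shifts toward the side with more dissolved moles — to the left.
All effects act in the same direction — net shift to the left.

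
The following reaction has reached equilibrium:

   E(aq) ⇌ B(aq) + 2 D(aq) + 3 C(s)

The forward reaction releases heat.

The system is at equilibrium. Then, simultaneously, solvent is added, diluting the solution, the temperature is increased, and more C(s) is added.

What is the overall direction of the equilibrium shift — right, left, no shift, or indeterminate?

cannot be determined

Dilution lowers every aqueous concentration by the same factor. Δn_aq = 3 − 1 = +2, so the system shifts toward the side with more dissolved moles — to the right.
The forward reaction is exothermic. Raising T favours the endothermic direction — shift to the left.
C is a pure solid; its activity is 1 regardless of amount, so Q is unaffected — no shift from this change.
The individual effects push in opposite directions; without quantitative information the net direction cannot be determined.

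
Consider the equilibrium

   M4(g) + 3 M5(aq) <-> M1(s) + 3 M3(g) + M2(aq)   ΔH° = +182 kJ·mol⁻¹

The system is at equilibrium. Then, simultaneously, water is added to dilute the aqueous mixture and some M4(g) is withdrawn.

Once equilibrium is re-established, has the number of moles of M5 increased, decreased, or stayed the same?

increases

Dilution lowers every aqueous concentration by the same factor. Δn_aq = 1 − 3 = -2, so the system shifts toward the side with more dissolved moles — to the left.
Removing M4 (g), a reactant, drives the reaction to the left.
The net shift is to the left. M5 is a reactant, so its amount increases.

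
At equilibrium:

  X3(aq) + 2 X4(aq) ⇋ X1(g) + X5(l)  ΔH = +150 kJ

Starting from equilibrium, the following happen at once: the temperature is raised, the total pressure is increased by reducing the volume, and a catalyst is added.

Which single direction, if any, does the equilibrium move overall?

The forward reaction is endothermic. Raising T favours the endothermic direction — shift to the right.
Gas moles: reactants 0, products 1 (Δn_gas = +1). Compression shifts the system toward the side with fewer moles of gas — to the left.
A catalyst speeds both forward and reverse rates equally; it changes neither Q nor K — no shift from this change.
The individual effects push in opposite directions; without quantitative information the net direction cannot be determined.

cannot be determined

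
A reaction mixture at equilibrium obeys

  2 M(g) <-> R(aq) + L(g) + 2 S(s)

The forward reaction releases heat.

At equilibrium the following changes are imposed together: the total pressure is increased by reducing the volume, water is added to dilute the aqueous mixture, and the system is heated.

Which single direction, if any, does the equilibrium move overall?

cannot be determined

Gas moles: reactants 2, products 1 (Δn_gas = -1). Compression shifts the system toward the side with fewer moles of gas — to the right.
Dilution lowers every aqueous concentration by the same factor. Δn_aq = 1 − 0 = +1, so the system shifts toward the side with more dissolved moles — to the right.
The forward reaction is exothermic. Raising T favours the endothermic direction — shift to the left.
The individual effects push in opposite directions; without quantitative information the net direction cannot be determined.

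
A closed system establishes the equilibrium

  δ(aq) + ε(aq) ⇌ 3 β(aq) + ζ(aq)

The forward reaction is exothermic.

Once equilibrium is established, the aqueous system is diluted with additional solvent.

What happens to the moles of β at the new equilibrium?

Dilution lowers every aqueous concentration by the same factor. Δn_aq = 4 − 2 = +2, so the system shifts toward the side with more dissolved moles — to the right.
The net shift is to the right. β is a product, so its amount increases.

increases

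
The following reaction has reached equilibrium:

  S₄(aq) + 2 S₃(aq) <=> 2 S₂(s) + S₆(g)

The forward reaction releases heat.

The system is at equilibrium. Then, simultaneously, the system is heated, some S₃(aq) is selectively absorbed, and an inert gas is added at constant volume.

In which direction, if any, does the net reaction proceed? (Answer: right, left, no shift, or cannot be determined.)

The forward reaction is exothermic. Raising T favours the endothermic direction — shift to the left.
Removing S₃ (aq), a reactant, drives the reaction to the left.
At constant volume, adding an inert gas leaves every reacting species' partial pressure unchanged, so Q is unchanged — no shift from this change.
Only the nonzero effect(s) matter; the net shift is to the left.

left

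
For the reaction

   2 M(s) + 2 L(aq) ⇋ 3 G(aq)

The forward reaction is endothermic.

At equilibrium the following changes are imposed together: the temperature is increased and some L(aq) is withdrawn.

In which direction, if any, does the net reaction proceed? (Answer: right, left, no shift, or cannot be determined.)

cannot be determined

The forward reaction is endothermic. Raising T favours the endothermic direction — shift to the right.
Removing L (aq), a reactant, drives the reaction to the left.
The individual effects push in opposite directions; without quantitative information the net direction cannot be determined.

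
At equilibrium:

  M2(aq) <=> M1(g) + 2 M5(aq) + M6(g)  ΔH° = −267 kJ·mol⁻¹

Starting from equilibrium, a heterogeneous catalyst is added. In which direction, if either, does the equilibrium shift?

A catalyst speeds both forward and reverse rates equally; it changes neither Q nor K — no shift from this change.

no shift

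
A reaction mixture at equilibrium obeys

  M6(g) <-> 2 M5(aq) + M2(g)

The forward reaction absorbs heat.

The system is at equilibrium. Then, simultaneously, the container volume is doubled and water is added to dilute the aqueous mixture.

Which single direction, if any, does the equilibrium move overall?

right

Gas moles: reactants 1, products 1. Δn_gas = 0, so a volume change leaves Q equal to K — no shift from this change.
Dilution lowers every aqueous concentration by the same factor. Δn_aq = 2 − 0 = +2, so the system shifts toward the side with more dissolved moles — to the right.
Only the nonzero effect(s) matter; the net shift is to the right.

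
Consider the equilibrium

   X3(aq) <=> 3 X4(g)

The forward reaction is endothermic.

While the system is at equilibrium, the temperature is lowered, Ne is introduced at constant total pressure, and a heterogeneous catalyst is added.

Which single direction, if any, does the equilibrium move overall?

The forward reaction is endothermic. Lowering T favours the exothermic direction — shift to the left.
Adding inert gas at constant total pressure expands the volume and lowers every reacting partial pressure. With Δn_gas = 3 − 0 = +3, Q moves away from K toward the side with fewer gas moles, so the system shifts toward the side with more gas moles — to the right.
A catalyst speeds both forward and reverse rates equally; it changes neither Q nor K — no shift from this change.
The individual effects push in opposite directions; without quantitative information the net direction cannot be determined.

cannot be determined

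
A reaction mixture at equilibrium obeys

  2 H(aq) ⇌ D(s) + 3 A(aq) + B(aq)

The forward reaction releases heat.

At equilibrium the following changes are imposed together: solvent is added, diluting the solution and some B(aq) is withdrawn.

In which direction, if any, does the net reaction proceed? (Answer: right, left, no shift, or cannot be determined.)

right

Dilution lowers every aqueous concentration by the same factor. Δn_aq = 4 − 2 = +2, so the system shifts toward the side with more dissolved moles — to the right.
Removing B (aq), a product, drives the reaction to the right.
All effects act in the same direction — net shift to the right.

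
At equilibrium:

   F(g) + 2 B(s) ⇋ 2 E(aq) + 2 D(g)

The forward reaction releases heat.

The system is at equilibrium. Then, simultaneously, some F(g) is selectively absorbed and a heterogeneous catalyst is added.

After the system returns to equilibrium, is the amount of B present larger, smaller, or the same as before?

Removing F (g), a reactant, drives the reaction to the left.
A catalyst speeds both forward and reverse rates equally; it changes neither Q nor K — no shift from this change.
The net shift is to the left. B is a reactant, so its amount increases.

increases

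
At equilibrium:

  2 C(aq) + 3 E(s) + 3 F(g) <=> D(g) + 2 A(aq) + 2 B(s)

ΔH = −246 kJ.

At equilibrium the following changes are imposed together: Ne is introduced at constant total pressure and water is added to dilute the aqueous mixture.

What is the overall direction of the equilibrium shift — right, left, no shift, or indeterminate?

Adding inert gas at constant total pressure expands the volume and lowers every reacting partial pressure. With Δn_gas = 1 − 3 = -2, Q moves away from K toward the side with fewer gas moles, so the system shifts toward the side with more gas moles — to the left.
Dilution scales every aqueous concentration by the same factor. Δn_aq = 2 − 2 = 0, so Q is unchanged — no shift.
Only the nonzero effect(s) matter; the net shift is to the left.

left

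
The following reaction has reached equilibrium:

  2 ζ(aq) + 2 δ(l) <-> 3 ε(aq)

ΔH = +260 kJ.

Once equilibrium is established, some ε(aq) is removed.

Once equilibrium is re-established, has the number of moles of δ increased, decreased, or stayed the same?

Removing ε (aq), a product, drives the reaction to the right.
The net shift is to the right. δ is a reactant, so its amount decreases.

decreases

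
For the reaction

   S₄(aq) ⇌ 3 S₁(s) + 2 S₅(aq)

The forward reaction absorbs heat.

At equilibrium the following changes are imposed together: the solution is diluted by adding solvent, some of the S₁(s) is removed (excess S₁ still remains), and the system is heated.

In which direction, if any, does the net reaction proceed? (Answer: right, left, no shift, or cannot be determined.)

right

Dilution lowers every aqueous concentration by the same factor. Δn_aq = 2 − 1 = +1, so the system shifts toward the side with more dissolved moles — to the right.
S₁ is a pure solid; its activity is 1 regardless of amount, so Q is unaffected — no shift from this change.
The forward reaction is endothermic. Raising T favours the endothermic direction — shift to the right.
Only the nonzero effect(s) matter; the net shift is to the right.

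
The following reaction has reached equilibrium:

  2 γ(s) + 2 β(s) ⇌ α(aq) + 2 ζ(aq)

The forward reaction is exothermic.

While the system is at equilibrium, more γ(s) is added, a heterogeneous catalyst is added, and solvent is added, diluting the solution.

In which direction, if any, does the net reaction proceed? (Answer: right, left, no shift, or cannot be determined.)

γ is a pure solid; its activity is 1 regardless of amount, so Q is unaffected — no shift from this change.
A catalyst speeds both forward and reverse rates equally; it changes neither Q nor K — no shift from this change.
Dilution lowers every aqueous concentration by the same factor. Δn_aq = 3 − 0 = +3, so the system shifts toward the side with more dissolved moles — to the right.
Only the nonzero effect(s) matter; the net shift is to the right.

right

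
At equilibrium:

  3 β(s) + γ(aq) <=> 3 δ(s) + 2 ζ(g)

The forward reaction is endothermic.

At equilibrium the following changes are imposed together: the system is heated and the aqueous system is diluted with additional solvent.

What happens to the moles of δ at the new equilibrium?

cannot be determined

The forward reaction is endothermic. Raising T favours the endothermic direction — shift to the right.
Dilution lowers every aqueous concentration by the same factor. Δn_aq = 0 − 1 = -1, so the system shifts toward the side with more dissolved moles — to the left.
The two effects oppose each other, so the net shift — and hence the change in δ — cannot be determined from the given information.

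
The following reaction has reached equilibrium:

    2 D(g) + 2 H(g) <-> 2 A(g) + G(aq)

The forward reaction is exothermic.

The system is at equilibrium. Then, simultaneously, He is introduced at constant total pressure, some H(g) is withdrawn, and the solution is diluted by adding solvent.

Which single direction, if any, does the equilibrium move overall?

Adding inert gas at constant total pressure expands the volume and lowers every reacting partial pressure. With Δn_gas = 2 − 4 = -2, Q moves away from K toward the side with fewer gas moles, so the system shifts toward the side with more gas moles — to the left.
Removing H (g), a reactant, drives the reaction to the left.
Dilution lowers every aqueous concentration by the same factor. Δn_aq = 1 − 0 = +1, so the system shifts toward the side with more dissolved moles — to the right.
The individual effects push in opposite directions; without quantitative information the net direction cannot be determined.

cannot be determined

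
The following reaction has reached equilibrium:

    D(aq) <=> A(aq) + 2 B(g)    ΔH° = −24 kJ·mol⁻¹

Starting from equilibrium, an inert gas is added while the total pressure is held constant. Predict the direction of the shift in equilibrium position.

right

Adding inert gas at constant total pressure expands the volume and lowers every reacting partial pressure. With Δn_gas = 2 − 0 = +2, Q moves away from K toward the side with fewer gas moles, so the system shifts toward the side with more gas moles — to the right.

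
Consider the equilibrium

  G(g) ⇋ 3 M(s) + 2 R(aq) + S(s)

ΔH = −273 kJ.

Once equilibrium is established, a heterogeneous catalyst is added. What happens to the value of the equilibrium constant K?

unchanged

The equilibrium constant depends only on temperature. This perturbation changes neither the position of equilibrium nor K.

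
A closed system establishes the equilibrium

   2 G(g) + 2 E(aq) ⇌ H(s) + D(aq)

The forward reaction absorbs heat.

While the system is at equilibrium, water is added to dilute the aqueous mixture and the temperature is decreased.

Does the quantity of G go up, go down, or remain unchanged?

Dilution lowers every aqueous concentration by the same factor. Δn_aq = 1 − 2 = -1, so the system shifts toward the side with more dissolved moles — to the left.
The forward reaction is endothermic. Lowering T favours the exothermic direction — shift to the left.
The net shift is to the left. G is a reactant, so its amount increases.

increases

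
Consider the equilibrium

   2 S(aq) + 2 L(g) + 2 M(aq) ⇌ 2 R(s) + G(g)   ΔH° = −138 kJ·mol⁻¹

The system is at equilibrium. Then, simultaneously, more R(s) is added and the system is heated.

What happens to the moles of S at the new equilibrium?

R is a pure solid; its activity is 1 regardless of amount, so Q is unaffected — no shift from this change.
The forward reaction is exothermic. Raising T favours the endothermic direction — shift to the left.
The net shift is to the left. S is a reactant, so its amount increases.

increases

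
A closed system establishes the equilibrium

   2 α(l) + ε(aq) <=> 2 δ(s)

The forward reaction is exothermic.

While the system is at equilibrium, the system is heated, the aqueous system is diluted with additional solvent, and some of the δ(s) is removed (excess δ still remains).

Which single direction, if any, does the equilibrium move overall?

left

The forward reaction is exothermic. Raising T favours the endothermic direction — shift to the left.
Dilution lowers every aqueous concentration by the same factor. Δn_aq = 0 − 1 = -1, so the system shifts toward the side with more dissolved moles — to the left.
δ is a pure solid; its activity is 1 regardless of amount, so Q is unaffected — no shift from this change.
Only the nonzero effect(s) matter; the net shift is to the left.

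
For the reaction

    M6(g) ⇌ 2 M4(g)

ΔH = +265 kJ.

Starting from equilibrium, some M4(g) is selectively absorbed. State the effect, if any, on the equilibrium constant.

The equilibrium constant depends only on temperature. This perturbation may move the position of equilibrium, but since T is unchanged, K itself is unchanged.

unchanged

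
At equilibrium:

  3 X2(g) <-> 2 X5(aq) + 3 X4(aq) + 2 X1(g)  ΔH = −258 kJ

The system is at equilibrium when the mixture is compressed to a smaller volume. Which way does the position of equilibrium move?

right

Gas moles: reactants 3, products 2 (Δn_gas = -1). Compression shifts the system toward the side with fewer moles of gas — to the right.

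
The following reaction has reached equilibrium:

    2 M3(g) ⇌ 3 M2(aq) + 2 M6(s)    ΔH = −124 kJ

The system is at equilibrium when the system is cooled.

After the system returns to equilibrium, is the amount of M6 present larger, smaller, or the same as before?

increases

The forward reaction is exothermic. Lowering T favours the exothermic direction — shift to the right.
The net shift is to the right. M6 is a product, so its amount increases.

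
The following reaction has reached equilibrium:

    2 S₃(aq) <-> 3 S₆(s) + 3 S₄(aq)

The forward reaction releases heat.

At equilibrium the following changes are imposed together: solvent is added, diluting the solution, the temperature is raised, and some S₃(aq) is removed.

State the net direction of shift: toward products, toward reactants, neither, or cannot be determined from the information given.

Dilution lowers every aqueous concentration by the same factor. Δn_aq = 3 − 2 = +1, so the system shifts toward the side with more dissolved moles — to the right.
The forward reaction is exothermic. Raising T favours the endothermic direction — shift to the left.
Removing S₃ (aq), a reactant, drives the reaction to the left.
The individual effects push in opposite directions; without quantitative information the net direction cannot be determined.

cannot be determined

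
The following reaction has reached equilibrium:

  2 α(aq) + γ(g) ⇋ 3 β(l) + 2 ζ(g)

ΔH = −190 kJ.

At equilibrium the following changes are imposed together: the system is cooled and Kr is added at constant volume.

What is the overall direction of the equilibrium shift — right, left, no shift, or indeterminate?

right

The forward reaction is exothermic. Lowering T favours the exothermic direction — shift to the right.
At constant volume, adding an inert gas leaves every reacting species' partial pressure unchanged, so Q is unchanged — no shift from this change.
Only the nonzero effect(s) matter; the net shift is to the right.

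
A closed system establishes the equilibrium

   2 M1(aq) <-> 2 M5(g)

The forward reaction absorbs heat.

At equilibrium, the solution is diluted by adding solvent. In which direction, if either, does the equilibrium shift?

left

Dilution lowers every aqueous concentration by the same factor. Δn_aq = 0 − 2 = -2, so the system shifts toward the side with more dissolved moles — to the left.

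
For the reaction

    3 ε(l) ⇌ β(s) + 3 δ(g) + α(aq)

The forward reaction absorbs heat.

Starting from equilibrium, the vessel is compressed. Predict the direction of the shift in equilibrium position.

left

Gas moles: reactants 0, products 3 (Δn_gas = +3). Compression shifts the system toward the side with fewer moles of gas — to the left.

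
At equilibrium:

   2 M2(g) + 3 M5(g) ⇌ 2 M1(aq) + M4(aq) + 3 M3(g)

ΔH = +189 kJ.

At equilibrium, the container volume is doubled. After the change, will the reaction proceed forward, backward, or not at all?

Gas moles: reactants 5, products 3 (Δn_gas = -2). Expansion shifts the system toward the side with more moles of gas — to the left.

left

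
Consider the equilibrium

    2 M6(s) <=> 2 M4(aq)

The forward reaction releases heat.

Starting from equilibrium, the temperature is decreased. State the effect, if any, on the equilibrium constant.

K depends on temperature via the van 't Hoff relation. The forward reaction is exothermic, so lowering T increases K.

increases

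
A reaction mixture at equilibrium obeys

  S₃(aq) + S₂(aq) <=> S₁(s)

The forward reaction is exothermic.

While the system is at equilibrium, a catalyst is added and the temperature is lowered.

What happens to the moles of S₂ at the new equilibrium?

decreases

A catalyst speeds both forward and reverse rates equally; it changes neither Q nor K — no shift from this change.
The forward reaction is exothermic. Lowering T favours the exothermic direction — shift to the right.
The net shift is to the right. S₂ is a reactant, so its amount decreases.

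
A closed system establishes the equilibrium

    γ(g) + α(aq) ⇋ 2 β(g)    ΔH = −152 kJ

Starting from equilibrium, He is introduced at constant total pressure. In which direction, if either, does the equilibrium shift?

right

Adding inert gas at constant total pressure expands the volume and lowers every reacting partial pressure. With Δn_gas = 2 − 1 = +1, Q moves away from K toward the side with fewer gas moles, so the system shifts toward the side with more gas moles — to the right.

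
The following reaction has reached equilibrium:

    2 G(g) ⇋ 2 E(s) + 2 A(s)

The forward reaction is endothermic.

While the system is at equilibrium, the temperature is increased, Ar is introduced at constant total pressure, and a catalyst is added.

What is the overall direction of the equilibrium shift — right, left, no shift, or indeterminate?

cannot be determined

The forward reaction is endothermic. Raising T favours the endothermic direction — shift to the right.
Adding inert gas at constant total pressure expands the volume and lowers every reacting partial pressure. With Δn_gas = 0 − 2 = -2, Q moves away from K toward the side with fewer gas moles, so the system shifts toward the side with more gas moles — to the left.
A catalyst speeds both forward and reverse rates equally; it changes neither Q nor K — no shift from this change.
The individual effects push in opposite directions; without quantitative information the net direction cannot be determined.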